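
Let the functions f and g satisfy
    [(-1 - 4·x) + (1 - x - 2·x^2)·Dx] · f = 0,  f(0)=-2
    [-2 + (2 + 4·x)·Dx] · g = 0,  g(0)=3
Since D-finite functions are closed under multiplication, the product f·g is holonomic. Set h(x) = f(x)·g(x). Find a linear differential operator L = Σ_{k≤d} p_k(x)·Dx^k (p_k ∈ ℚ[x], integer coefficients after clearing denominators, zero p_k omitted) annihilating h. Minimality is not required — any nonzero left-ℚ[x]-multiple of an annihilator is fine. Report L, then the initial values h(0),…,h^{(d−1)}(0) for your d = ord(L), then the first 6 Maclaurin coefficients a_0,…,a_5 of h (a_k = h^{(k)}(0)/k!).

L = (2 + 5·x + 6·x^2) + (-1 - x + 4·x^2 + 4·x^3)·Dx  (order 1).
h: a_k = -6, -12, -21, -48, -345/4, -375/2, …
ICs: h(0) = -6.

f: a_k = -2, -2, -6, -10, -22, -42, …
g: a_k = 3, 3, -3/2, 3/2, -15/8, 21/8, …
Sym-product of L_f,L_g gives L₀ (≤ ord 1).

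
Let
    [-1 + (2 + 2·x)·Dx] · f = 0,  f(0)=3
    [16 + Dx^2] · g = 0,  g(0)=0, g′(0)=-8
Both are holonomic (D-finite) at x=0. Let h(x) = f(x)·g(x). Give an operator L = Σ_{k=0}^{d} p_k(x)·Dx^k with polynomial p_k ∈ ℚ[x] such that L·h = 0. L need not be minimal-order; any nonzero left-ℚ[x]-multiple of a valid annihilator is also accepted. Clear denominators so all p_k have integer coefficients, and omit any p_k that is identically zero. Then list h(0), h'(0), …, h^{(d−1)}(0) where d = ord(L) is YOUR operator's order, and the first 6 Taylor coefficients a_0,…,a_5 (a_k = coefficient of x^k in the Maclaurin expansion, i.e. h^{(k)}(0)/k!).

L = (67 + 128·x + 64·x^2) + (-4 - 4·x)·Dx + (4 + 8·x + 4·x^2)·Dx^2  (order 2).
h: a_k = 0, -24, -12, 67, 61/2, -4661/80, …
ICs: h(0) = 0, h′(0) = -24.

f: a_k = 3, 3/2, -3/8, 3/16, -15/128, 21/256, …
g: a_k = 0, -8, 0, 64/3, 0, -256/15, …
Product ⇒ symmetric product L₀, ord ≤ 2.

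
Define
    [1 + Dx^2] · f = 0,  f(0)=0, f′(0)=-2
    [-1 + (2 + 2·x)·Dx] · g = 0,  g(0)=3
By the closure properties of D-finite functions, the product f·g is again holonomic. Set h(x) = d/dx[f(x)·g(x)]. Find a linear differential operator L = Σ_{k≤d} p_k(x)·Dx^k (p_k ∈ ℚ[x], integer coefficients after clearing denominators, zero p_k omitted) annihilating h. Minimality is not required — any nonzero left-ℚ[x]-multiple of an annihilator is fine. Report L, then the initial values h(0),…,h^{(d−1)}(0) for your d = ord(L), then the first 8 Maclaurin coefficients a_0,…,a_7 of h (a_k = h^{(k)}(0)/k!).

f: a_k = 0, -2, 0, 1/3, 0, -1/60, 0, 1/2520, …
g: a_k = 3, 3/2, -3/8, 3/16, -15/128, 21/256, -63/1024, 99/2048, …
Product ⇒ symmetric product L₀, ord ≤ 2.
Derive L from L₀ (diff closure).
L = (53 + 144·x + 136·x^2 + 64·x^3 + 16·x^4) + (-4 - 36·x - 48·x^2 - 16·x^3)·Dx + (28 + 88·x + 108·x^2 + 64·x^3 + 16·x^4)·Dx^2  (order 2).
h: a_k = -6, -6, 21/4, 1/2, 19/64, -243/320, 983/1536, -7727/13440, …
ICs: h(0) = -6, h′(0) = -6.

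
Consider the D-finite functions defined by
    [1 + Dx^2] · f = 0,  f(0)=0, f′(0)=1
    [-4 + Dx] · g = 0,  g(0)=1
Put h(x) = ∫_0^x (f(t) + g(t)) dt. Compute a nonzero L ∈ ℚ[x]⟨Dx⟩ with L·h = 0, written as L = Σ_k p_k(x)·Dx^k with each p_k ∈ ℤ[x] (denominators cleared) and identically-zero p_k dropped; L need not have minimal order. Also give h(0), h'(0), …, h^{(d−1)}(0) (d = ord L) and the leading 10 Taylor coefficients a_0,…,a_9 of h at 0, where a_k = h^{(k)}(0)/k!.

L = -4·Dx + Dx^2 - 4·Dx^3 + Dx^4  (order 4).
h: a_k = 0, 1, 5/2, 8/3, 21/8, 32/15, 205/144, 256/315, 5461/13440, 512/2835, …
ICs: h(0) = 0, h′(0) = 1, h′′(0) = 5, h′′′(0) = 16.

f: a_k = 0, 1, 0, -1/6, 0, 1/120, 0, -1/5040, 0, 1/362880, …
g: a_k = 1, 4, 8, 32/3, 32/3, 128/15, 256/45, 1024/315, 512/315, 2048/2835, …
f+g: L₀ = lclm(L_f,L_g), ord ≤ 2+1.
h=∫₀ˣh₀: take L = L₀·Dx.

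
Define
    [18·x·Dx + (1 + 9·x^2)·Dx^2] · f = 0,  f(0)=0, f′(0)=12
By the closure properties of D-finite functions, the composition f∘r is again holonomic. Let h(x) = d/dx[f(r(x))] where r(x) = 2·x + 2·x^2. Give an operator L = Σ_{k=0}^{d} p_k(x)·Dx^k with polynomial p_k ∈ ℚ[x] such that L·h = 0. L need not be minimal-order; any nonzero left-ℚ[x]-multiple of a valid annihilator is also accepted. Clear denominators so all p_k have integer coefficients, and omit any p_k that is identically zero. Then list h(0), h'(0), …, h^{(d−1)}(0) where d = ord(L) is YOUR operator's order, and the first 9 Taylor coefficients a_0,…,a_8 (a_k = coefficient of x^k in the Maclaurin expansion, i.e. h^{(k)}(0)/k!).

L = (-2 + 72·x + 288·x^2 + 432·x^3 + 216·x^4) + (1 + 2·x + 36·x^2 + 144·x^3 + 180·x^4 + 72·x^5)·Dx  (order 1).
h: a_k = 24, 48, -864, -3456, 26784, 184896, -684288, -8460288, 10357632, …
ICs: h(0) = 24.

f: a_k = 0, 12, 0, -36, 0, 972/5, 0, -8748/7, 0, …
Substitute x→r, Dx→(1/r')Dx; clear ⇒ L₀.
Differentiate: ansatz ord ≤ ord L₀ ⇒ L.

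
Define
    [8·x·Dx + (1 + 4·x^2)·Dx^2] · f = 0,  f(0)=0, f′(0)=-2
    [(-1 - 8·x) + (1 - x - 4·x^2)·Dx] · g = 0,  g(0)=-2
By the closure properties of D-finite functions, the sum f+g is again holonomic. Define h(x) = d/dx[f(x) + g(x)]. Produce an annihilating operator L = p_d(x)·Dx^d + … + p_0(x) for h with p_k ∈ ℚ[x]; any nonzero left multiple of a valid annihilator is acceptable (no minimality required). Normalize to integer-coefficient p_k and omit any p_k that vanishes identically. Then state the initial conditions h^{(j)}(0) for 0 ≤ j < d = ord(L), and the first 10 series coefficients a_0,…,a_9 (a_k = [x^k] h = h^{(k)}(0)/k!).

L = (40 - 160·x - 2272·x^2 - 4608·x^3 - 16896·x^4 - 6144·x^6) + (-31 - 264·x - 364·x^2 - 2208·x^3 - 4160·x^4 - 12800·x^5 - 768·x^6 - 6144·x^7)·Dx + (5 + 11·x + 80·x^2 - 116·x^3 - 80·x^4 - 704·x^5 - 1536·x^6 - 256·x^7 - 1024·x^8)·Dx^2  (order 2).
h: a_k = -4, -20, -46, -232, -682, -2172, -6046, -18640, -53234, -151780, …
ICs: h(0) = -4, h′(0) = -20.

f: a_k = 0, -2, 0, 8/3, 0, -32/5, 0, 128/7, 0, -512/9, …
g: a_k = -2, -2, -10, -18, -58, -130, -362, -882, -2330, -5858, …
f+g: L₀ = lclm(L_f,L_g), ord ≤ 2+1.
Differentiate: ansatz ord ≤ ord L₀ ⇒ L.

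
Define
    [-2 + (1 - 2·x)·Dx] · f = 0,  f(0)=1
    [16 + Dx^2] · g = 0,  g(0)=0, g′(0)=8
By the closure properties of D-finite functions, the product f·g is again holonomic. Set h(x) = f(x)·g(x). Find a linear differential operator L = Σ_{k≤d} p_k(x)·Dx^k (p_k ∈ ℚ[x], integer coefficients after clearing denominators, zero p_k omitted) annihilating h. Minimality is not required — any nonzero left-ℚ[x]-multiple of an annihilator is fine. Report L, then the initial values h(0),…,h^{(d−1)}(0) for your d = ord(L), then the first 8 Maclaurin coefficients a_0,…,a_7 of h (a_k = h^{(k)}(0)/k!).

L = (-16 + 32·x) + 4·Dx + (-1 + 2·x)·Dx^2  (order 2).
h: a_k = 0, 8, 16, 32/3, 64/3, 896/15, 1792/15, 73216/315, …
ICs: h(0) = 0, h′(0) = 8.

f: a_k = 1, 2, 4, 8, 16, 32, 64, 128, …
g: a_k = 0, 8, 0, -64/3, 0, 256/15, 0, -2048/315, …
L₀ := L_f ⊗_s L_g (sym. prod.), ord ≤ 2.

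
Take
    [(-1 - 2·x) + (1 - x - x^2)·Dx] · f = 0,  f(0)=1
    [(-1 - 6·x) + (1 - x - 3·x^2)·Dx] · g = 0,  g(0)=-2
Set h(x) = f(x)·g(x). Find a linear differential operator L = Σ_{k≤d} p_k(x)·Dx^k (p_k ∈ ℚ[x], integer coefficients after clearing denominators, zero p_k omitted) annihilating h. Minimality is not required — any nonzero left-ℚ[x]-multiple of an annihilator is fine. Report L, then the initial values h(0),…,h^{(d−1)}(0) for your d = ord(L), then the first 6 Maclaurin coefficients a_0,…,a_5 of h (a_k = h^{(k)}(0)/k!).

L = (-2 - 6·x + 12·x^2 + 12·x^3) + (1 - 2·x - 3·x^2 + 4·x^3 + 3·x^4)·Dx  (order 1).
h: a_k = -2, -4, -14, -32, -84, -196, …
ICs: h(0) = -2.

f: a_k = 1, 1, 2, 3, 5, 8, …
g: a_k = -2, -2, -8, -14, -38, -80, …
f·g: L₀ = L_f ⊗_s L_g, ord ≤ 1·1.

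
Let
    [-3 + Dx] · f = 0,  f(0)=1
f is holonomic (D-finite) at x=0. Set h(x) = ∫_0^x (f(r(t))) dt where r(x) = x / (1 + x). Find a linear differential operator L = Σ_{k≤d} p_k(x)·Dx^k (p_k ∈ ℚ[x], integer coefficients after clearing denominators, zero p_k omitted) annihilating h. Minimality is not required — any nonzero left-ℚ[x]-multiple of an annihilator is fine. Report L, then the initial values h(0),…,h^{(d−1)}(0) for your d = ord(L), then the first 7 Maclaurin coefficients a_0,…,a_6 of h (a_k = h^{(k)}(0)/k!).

f: a_k = 1, 3, 9/2, 9/2, 27/8, 81/40, 81/80, …
L₀ from L_f via x↦r, Dx↦r'^{-1}Dx.
h=∫₀ˣh₀: take L = L₀·Dx.
L = -3·Dx + (1 + 2·x + x^2)·Dx^2  (order 2).
h: a_k = 0, 1, 3/2, 1/2, -3/8, 3/40, 7/80, …
ICs: h(0) = 0, h′(0) = 1.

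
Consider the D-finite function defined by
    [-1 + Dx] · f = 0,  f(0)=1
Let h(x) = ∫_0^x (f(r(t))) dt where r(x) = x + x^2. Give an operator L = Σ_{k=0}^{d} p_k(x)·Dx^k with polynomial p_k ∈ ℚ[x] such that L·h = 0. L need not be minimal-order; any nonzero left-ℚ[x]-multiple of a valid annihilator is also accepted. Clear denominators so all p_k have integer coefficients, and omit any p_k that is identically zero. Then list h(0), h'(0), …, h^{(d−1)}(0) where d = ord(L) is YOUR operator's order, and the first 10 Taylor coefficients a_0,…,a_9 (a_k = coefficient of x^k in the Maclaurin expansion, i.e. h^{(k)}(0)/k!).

L = (-1 - 2·x)·Dx + Dx^2  (order 2).
h: a_k = 0, 1, 1/2, 1/2, 7/24, 5/24, 9/80, 331/5040, 1303/40320, 1979/120960, …
ICs: h(0) = 0, h′(0) = 1.

f: a_k = 1, 1, 1/2, 1/6, 1/24, 1/120, 1/720, 1/5040, 1/40320, 1/362880, …
Substitute x→r, Dx→(1/r')Dx; clear ⇒ L₀.
∫: right-multiply L₀ by Dx.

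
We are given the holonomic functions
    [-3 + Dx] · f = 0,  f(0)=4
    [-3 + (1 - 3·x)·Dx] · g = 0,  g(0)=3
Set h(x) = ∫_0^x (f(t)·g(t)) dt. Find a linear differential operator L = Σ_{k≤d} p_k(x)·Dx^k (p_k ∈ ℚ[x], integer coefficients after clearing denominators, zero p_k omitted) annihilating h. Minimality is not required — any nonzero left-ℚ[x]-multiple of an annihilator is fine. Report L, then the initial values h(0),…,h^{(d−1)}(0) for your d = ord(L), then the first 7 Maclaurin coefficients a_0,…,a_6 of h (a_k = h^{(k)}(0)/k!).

f: a_k = 4, 12, 18, 18, 27/2, 81/10, 81/20, …
g: a_k = 3, 9, 27, 81, 243, 729, 2187, …
Sym-product of L_f,L_g gives L₀ (≤ ord 1).
Integrate: L := L₀·Dx.
L = (6 - 9·x)·Dx + (-1 + 3·x)·Dx^2  (order 2).
h: a_k = 0, 12, 36, 90, 216, 1053/2, 13203/10, …
ICs: h(0) = 0, h′(0) = 12.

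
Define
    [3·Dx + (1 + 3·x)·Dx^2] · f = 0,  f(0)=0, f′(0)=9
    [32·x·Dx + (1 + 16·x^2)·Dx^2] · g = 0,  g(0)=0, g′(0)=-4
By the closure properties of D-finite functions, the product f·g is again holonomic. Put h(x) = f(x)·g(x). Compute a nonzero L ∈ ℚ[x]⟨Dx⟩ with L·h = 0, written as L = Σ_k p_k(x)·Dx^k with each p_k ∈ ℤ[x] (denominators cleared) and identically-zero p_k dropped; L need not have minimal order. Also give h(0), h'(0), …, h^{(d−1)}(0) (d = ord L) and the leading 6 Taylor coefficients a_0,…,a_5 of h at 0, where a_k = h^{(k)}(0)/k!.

f: a_k = 0, 9, -27/2, 27, -243/4, 729/5, …
g: a_k = 0, -4, 0, 64/3, 0, -1024/5, …
L₀ := L_f ⊗_s L_g (sym. prod.), ord ≤ 4.
L = (15744 + 89280·x + 811008·x^2 + 5299200·x^3 + 13271040·x^4 + 17252352·x^5 + 21233664·x^7)·Dx + (4258 + 91200·x + 775488·x^2 + 4635648·x^3 + 18247680·x^4 + 41140224·x^5 + 46448640·x^6 + 21233664·x^7 + 74317824·x^8)·Dx^2 + (492 + 12548·x + 131328·x^2 + 747968·x^3 + 3219456·x^4 + 10146816·x^5 + 21233664·x^6 + 24920064·x^7 + 21233664·x^8 + 42467328·x^9)·Dx^3 + (73 + 822·x + 6161·x^2 + 34944·x^3 + 151168·x^4 + 500736·x^5 + 1322496·x^6 + 2654208·x^7 + 3244032·x^8 + 3538944·x^9 + 5308416·x^10)·Dx^4  (order 4).
h: a_k = 0, 0, -36, 54, 84, -45, …
ICs: h(0) = 0, h′(0) = 0, h′′(0) = -72, h′′′(0) = 324.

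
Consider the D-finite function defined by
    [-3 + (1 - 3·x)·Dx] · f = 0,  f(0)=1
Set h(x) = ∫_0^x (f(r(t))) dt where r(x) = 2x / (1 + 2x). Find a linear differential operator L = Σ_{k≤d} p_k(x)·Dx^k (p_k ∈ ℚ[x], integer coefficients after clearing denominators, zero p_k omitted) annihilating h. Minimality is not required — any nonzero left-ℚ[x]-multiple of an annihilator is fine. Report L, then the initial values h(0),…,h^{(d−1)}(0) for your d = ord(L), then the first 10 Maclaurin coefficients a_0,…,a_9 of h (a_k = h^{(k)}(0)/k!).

L = 6·Dx + (-1 + 2·x + 8·x^2)·Dx^2  (order 2).
h: a_k = 0, 1, 3, 8, 24, 384/5, 256, 6144/7, 3072, 32768/3, …
ICs: h(0) = 0, h′(0) = 1.

f: a_k = 1, 3, 9, 27, 81, 243, 729, 2187, 6561, 19683, …
h₀=f(r): pull back L_f along r ⇒ L₀.
∫: right-multiply L₀ by Dx.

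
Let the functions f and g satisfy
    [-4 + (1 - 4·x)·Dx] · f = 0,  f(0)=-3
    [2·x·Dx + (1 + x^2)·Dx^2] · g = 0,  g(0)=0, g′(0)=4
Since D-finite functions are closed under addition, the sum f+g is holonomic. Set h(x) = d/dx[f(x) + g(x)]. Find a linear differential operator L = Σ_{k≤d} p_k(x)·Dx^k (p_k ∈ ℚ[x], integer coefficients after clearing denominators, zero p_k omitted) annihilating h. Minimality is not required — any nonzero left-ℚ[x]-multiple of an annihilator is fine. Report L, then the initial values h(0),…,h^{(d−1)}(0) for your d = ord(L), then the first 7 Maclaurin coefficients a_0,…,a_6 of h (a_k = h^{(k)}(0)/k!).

L = (-8 + 128·x + 24·x^2) + (49 - 8·x + 109·x^2 + 24·x^3)·Dx + (-4 + 15·x + 15·x^3 + 4·x^4)·Dx^2  (order 2).
h: a_k = -8, -96, -580, -3072, -15356, -73728, -344068, …
ICs: h(0) = -8, h′(0) = -96.

f: a_k = -3, -12, -48, -192, -768, -3072, -12288, …
g: a_k = 0, 4, 0, -4/3, 0, 4/5, 0, …
h₀=f+g: left-lcm gives L₀, ord ≤ 3.
h=h₀': d/dx-closure on L₀ ⇒ L.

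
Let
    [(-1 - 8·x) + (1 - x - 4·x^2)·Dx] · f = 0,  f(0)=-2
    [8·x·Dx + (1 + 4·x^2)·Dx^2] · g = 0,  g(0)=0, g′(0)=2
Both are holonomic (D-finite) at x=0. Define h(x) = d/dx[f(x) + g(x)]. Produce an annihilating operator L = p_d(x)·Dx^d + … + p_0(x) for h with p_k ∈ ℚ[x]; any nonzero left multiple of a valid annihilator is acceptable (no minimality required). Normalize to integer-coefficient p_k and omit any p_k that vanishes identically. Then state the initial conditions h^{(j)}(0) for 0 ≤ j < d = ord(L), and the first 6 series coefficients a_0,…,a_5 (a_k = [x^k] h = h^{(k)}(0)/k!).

L = (-40 + 160·x + 2272·x^2 + 4608·x^3 + 16896·x^4 + 6144·x^6) + (31 + 264·x + 364·x^2 + 2208·x^3 + 4160·x^4 + 12800·x^5 + 768·x^6 + 6144·x^7)·Dx + (-5 - 11·x - 80·x^2 + 116·x^3 + 80·x^4 + 704·x^5 + 1536·x^6 + 256·x^7 + 1024·x^8)·Dx^2  (order 2).
h: a_k = 0, -20, -62, -232, -618, -2172, …
ICs: h(0) = 0, h′(0) = -20.

f: a_k = -2, -2, -10, -18, -58, -130, …
g: a_k = 0, 2, 0, -8/3, 0, 32/5, …
Weyl lclm of L_f,L_g ⇒ L₀ (ord ≤ 3).
Derive L from L₀ (diff closure).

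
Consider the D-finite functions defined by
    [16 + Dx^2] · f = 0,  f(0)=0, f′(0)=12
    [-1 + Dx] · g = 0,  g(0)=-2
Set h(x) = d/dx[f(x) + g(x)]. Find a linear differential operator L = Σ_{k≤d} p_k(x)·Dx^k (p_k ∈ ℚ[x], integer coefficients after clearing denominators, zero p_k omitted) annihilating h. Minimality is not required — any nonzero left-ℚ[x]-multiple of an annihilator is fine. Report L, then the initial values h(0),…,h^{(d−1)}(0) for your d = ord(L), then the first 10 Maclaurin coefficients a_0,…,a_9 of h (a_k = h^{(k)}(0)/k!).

f: a_k = 0, 12, 0, -32, 0, 128/5, 0, -1024/105, 0, 2048/945, …
g: a_k = -2, -2, -1, -1/3, -1/12, -1/60, -1/360, -1/2520, -1/20160, -1/181440, …
f+g: L₀ = lclm(L_f,L_g), ord ≤ 2+1.
h₀' ⇒ L via d/dx closure of L₀.
L = 16 - 16·Dx + Dx^2 - Dx^3  (order 3).
h: a_k = 10, -2, -97, -1/3, 1535/12, -1/60, -24577/360, -1/2520, 78643/4032, -1/181440, …
ICs: h(0) = 10, h′(0) = -2, h′′(0) = -194.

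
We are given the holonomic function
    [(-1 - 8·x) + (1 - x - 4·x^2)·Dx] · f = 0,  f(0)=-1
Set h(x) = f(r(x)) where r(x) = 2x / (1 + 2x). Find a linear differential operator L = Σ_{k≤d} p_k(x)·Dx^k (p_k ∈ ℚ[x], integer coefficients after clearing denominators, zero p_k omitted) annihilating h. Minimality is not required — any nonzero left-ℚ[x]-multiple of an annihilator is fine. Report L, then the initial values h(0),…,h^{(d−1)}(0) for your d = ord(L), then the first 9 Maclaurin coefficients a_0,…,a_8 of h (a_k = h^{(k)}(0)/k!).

f: a_k = -1, -1, -5, -9, -29, -65, -181, -441, -1165, …
h₀=f(r): pull back L_f along r ⇒ L₀.
L = (2 + 36·x) + (-1 - 4·x + 12·x^2 + 32·x^3)·Dx  (order 1).
h: a_k = -1, -2, -16, 0, -256, 512, -5120, 18432, -118784, …
ICs: h(0) = -1.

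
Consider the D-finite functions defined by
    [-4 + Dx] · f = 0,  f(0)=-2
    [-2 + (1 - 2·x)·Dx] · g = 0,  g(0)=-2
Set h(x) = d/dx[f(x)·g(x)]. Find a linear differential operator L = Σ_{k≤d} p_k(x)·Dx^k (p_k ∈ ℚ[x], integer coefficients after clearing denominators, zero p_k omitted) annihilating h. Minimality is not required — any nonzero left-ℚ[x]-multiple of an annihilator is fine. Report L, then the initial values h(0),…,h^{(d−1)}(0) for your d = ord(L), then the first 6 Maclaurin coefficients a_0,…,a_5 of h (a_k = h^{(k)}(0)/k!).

L = (20 - 48·x + 32·x^2) + (-3 + 10·x - 8·x^2)·Dx  (order 1).
h: a_k = 24, 160, 608, 1792, 13952/3, 169472/15, …
ICs: h(0) = 24.

f: a_k = -2, -8, -16, -64/3, -64/3, -256/15, …
g: a_k = -2, -4, -8, -16, -32, -64, …
L₀ := L_f ⊗_s L_g (sym. prod.), ord ≤ 1.
Derive L from L₀ (diff closure).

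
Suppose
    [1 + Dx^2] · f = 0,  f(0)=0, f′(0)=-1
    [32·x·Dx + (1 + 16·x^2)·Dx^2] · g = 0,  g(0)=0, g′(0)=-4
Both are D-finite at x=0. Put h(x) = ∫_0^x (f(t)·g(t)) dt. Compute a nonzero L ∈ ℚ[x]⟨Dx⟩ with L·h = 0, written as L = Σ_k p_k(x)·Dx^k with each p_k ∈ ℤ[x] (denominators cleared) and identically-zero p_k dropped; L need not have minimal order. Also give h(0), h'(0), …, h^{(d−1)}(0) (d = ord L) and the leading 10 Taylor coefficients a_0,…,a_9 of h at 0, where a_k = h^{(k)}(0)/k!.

L = (1105 + 51776·x^2 + 22016·x^4 + 16384·x^6 + 65536·x^8)·Dx + (2112·x + 35840·x^3 + 49152·x^5 + 262144·x^7)·Dx^2 + (1122 + 52352·x^2 + 27648·x^4 + 32768·x^6 + 131072·x^8)·Dx^3 + (2112·x + 35840·x^3 + 49152·x^5 + 262144·x^7)·Dx^4 + (17 + 576·x^2 + 5632·x^4 + 16384·x^6 + 65536·x^8)·Dx^5  (order 5).
h: a_k = 0, 0, 0, 4/3, 0, -22/5, 0, 3751/126, 0, -142493/540, …
ICs: h(0) = 0, h′(0) = 0, h′′(0) = 0, h′′′(0) = 8, h′′′′(0) = 0.

f: a_k = 0, -1, 0, 1/6, 0, -1/120, 0, 1/5040, 0, -1/362880, …
g: a_k = 0, -4, 0, 64/3, 0, -1024/5, 0, 16384/7, 0, -262144/9, …
h₀=f·g: eliminate ⇒ L₀, order ≤ 2·2.
∫: right-multiply L₀ by Dx.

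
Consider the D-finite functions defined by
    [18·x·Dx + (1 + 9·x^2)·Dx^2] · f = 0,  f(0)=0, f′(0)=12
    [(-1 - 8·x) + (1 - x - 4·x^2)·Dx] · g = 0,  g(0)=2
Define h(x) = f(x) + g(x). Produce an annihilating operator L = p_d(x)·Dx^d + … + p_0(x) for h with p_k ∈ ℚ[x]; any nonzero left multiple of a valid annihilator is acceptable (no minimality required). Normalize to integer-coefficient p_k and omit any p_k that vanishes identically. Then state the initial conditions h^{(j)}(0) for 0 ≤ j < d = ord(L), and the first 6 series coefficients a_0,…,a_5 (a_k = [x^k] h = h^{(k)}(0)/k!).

f: a_k = 0, 12, 0, -36, 0, 972/5, …
g: a_k = 2, 2, 10, 18, 58, 130, …
f+g: L₀ = lclm(L_f,L_g), ord ≤ 2+1.
L = (90 - 360·x - 6462·x^2 - 14688·x^3 - 63936·x^4 - 31104·x^6)·Dx + (-36 - 294·x - 324·x^2 - 3198·x^3 - 13680·x^4 - 46080·x^5 - 3888·x^6 - 31104·x^7)·Dx^2 + (5 + 16·x + 160·x^2 - 96·x^3 + 555·x^4 - 2304·x^5 - 4896·x^6 - 1296·x^7 - 5184·x^8)·Dx^3  (order 3).
h: a_k = 2, 14, 10, -18, 58, 1622/5, …
ICs: h(0) = 2, h′(0) = 14, h′′(0) = 20.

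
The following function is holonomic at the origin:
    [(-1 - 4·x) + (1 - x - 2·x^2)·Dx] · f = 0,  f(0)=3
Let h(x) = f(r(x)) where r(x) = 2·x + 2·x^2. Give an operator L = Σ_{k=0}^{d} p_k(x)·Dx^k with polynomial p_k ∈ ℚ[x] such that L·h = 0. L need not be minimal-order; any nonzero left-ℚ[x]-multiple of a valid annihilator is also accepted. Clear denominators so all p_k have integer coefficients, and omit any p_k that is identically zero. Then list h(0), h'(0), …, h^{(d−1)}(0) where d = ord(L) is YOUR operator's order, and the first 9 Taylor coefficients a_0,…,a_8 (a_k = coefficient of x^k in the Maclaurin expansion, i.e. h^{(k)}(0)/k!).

f: a_k = 3, 3, 9, 15, 33, 63, 129, 255, 513, …
h₀=f(r): pull back L_f along r ⇒ L₀.
L = (2 + 20·x + 48·x^2 + 32·x^3) + (-1 + 2·x + 10·x^2 + 16·x^3 + 8·x^4)·Dx  (order 1).
h: a_k = 3, 6, 42, 192, 924, 4488, 21624, 104448, 504336, …
ICs: h(0) = 3.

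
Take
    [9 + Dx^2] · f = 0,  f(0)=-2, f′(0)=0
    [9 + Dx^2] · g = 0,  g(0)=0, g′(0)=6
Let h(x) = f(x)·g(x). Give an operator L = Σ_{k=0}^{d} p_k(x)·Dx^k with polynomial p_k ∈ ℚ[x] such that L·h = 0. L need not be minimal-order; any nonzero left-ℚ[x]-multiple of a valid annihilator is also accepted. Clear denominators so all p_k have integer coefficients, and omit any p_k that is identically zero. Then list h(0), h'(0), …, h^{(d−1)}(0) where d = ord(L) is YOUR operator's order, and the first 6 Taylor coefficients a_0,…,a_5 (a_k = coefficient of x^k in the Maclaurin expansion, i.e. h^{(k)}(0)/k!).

L = 36·Dx + Dx^3  (order 3).
h: a_k = 0, -12, 0, 72, 0, -648/5, …
ICs: h(0) = 0, h′(0) = -12, h′′(0) = 0.

f: a_k = -2, 0, 9, 0, -27/4, 0, …
g: a_k = 0, 6, 0, -9, 0, 81/20, …
Sym-product of L_f,L_g gives L₀ (≤ ord 4).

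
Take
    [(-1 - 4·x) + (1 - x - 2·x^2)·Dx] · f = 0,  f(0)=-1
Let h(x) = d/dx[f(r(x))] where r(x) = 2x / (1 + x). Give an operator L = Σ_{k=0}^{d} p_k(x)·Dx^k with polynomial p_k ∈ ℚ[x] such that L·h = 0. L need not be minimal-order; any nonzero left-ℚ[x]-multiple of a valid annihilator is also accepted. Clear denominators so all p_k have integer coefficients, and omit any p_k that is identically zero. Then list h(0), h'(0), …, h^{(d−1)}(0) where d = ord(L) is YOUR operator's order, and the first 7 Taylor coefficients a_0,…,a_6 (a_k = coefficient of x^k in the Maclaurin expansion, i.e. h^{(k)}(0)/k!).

L = (10 + 54·x + 270·x^2 + 162·x^3) + (-1 - 10·x + 90·x^3 + 81·x^4)·Dx  (order 1).
h: a_k = -2, -20, -54, -360, -810, -4860, -10206, …
ICs: h(0) = -2.

f: a_k = -1, -1, -3, -5, -11, -21, -43, …
L₀ from L_f via x↦r, Dx↦r'^{-1}Dx.
h=h₀': d/dx-closure on L₀ ⇒ L.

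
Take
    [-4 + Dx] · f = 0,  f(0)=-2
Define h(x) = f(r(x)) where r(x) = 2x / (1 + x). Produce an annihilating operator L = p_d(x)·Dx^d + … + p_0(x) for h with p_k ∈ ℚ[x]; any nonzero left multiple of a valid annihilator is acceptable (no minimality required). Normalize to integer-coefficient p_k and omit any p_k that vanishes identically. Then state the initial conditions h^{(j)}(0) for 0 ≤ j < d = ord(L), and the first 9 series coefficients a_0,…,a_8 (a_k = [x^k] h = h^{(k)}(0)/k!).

f: a_k = -2, -8, -16, -64/3, -64/3, -256/15, -512/45, -2048/315, -1024/315, …
h₀=f(r): pull back L_f along r ⇒ L₀.
L = -8 + (1 + 2·x + x^2)·Dx  (order 1).
h: a_k = -2, -16, -48, -176/3, -16/3, 176/5, -368/45, -6448/315, 752/35, …
ICs: h(0) = -2.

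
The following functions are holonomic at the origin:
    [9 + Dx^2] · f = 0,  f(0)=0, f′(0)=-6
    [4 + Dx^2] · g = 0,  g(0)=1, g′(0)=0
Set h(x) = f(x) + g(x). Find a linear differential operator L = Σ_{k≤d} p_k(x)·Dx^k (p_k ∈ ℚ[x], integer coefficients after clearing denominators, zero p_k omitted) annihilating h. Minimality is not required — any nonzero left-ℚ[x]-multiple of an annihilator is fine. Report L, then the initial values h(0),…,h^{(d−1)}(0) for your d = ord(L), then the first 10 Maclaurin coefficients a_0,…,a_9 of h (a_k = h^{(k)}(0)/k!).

f: a_k = 0, -6, 0, 9, 0, -81/20, 0, 243/280, 0, -243/2240, …
g: a_k = 1, 0, -2, 0, 2/3, 0, -4/45, 0, 2/315, 0, …
h₀=f+g: left-lcm gives L₀, ord ≤ 4.
L = 36 + 13·Dx^2 + Dx^4  (order 4).
h: a_k = 1, -6, -2, 9, 2/3, -81/20, -4/45, 243/280, 2/315, -243/2240, …
ICs: h(0) = 1, h′(0) = -6, h′′(0) = -4, h′′′(0) = 54.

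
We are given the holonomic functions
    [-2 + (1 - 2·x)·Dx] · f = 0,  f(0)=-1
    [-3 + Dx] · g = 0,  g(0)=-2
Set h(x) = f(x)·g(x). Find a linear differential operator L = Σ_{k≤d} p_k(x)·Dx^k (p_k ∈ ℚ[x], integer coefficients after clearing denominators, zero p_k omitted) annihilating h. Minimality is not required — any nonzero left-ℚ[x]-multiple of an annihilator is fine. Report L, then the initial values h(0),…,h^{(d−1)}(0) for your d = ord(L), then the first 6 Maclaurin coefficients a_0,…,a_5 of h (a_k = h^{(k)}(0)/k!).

L = (5 - 6·x) + (-1 + 2·x)·Dx  (order 1).
h: a_k = 2, 10, 29, 67, 563/4, 5711/20, …
ICs: h(0) = 2.

f: a_k = -1, -2, -4, -8, -16, -32, …
g: a_k = -2, -6, -9, -9, -27/4, -81/20, …
Product ⇒ symmetric product L₀, ord ≤ 1.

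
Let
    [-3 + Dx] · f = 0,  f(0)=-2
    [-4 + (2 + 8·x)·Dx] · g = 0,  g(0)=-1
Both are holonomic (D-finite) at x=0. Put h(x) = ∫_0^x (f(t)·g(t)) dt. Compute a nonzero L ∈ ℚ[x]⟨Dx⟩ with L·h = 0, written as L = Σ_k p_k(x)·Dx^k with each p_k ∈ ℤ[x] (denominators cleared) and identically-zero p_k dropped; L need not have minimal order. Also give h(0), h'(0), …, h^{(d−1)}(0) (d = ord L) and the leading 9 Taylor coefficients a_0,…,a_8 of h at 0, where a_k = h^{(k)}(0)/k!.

f: a_k = -2, -6, -9, -9, -27/4, -81/20, -81/40, -243/280, -729/2240, …
g: a_k = -1, -2, 2, -4, 10, -28, 84, -264, 858, …
h₀=f·g: eliminate ⇒ L₀, order ≤ 1·1.
h=∫h₀ ⇒ L = L₀·Dx.
L = (-5 - 12·x)·Dx + (1 + 4·x)·Dx^2  (order 2).
h: a_k = 0, 2, 5, 17/3, 23/4, 43/20, 631/120, -459/56, 58749/2240, …
ICs: h(0) = 0, h′(0) = 2.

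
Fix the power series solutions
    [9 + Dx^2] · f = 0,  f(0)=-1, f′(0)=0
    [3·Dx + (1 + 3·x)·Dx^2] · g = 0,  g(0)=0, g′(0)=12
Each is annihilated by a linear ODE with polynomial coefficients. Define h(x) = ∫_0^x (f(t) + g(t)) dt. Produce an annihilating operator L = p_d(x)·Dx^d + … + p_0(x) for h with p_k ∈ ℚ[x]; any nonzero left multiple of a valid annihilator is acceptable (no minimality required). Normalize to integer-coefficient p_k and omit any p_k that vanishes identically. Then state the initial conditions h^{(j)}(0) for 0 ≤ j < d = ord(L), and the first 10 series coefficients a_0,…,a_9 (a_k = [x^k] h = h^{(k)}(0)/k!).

f: a_k = -1, 0, 9/2, 0, -27/8, 0, 81/80, 0, -729/4480, 0, …
g: a_k = 0, 12, -18, 36, -81, 972/5, -486, 8748/7, -6561/2, 8748, …
Sum ⇒ L₀ = lclm(L_f,L_g) in ℚ(x)⟨Dx⟩.
∫: right-multiply L₀ by Dx.
L = (63 + 54·x + 81·x^2)·Dx^2 + (9 + 45·x + 81·x^2 + 81·x^3)·Dx^3 + (7 + 6·x + 9·x^2)·Dx^4 + (1 + 5·x + 9·x^2 + 9·x^3)·Dx^5  (order 5).
h: a_k = 0, -1, 6, -9/2, 9, -135/8, 162/5, -38799/560, 2187/14, -1633041/4480, …
ICs: h(0) = 0, h′(0) = -1, h′′(0) = 12, h′′′(0) = -27, h′′′′(0) = 216.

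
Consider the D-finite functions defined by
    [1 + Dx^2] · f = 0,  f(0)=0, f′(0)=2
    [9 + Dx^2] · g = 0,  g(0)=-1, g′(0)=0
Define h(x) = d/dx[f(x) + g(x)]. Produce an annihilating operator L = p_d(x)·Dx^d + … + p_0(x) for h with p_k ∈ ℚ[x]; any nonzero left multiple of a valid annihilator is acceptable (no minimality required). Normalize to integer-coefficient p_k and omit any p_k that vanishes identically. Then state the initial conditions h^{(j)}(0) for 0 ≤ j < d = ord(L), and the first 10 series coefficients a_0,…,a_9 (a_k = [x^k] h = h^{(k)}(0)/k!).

f: a_k = 0, 2, 0, -1/3, 0, 1/60, 0, -1/2520, 0, 1/181440, …
g: a_k = -1, 0, 9/2, 0, -27/8, 0, 81/80, 0, -729/4480, 0, …
L₀ := lclm(L_f,L_g); ord L₀ ≤ 2+2.
h=h₀': d/dx-closure on L₀ ⇒ L.
L = 9 + 10·Dx^2 + Dx^4  (order 4).
h: a_k = 2, 9, -1, -27/2, 1/12, 243/40, -1/360, -729/560, 1/20160, 729/4480, …
ICs: h(0) = 2, h′(0) = 9, h′′(0) = -2, h′′′(0) = -81.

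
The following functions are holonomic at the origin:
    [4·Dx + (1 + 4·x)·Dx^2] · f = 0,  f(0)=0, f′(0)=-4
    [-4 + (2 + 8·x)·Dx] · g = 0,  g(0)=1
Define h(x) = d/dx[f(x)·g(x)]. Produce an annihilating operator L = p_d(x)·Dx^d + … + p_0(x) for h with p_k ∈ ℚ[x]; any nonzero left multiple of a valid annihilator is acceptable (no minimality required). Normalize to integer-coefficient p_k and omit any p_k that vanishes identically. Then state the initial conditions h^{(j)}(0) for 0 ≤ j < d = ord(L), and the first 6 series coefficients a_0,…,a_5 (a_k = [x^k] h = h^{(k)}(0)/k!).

L = 4 + (8 + 32·x)·Dx + (1 + 8·x + 16·x^2)·Dx^2  (order 2).
h: a_k = -4, 0, 8, -128/3, 568/3, -3968/5, …
ICs: h(0) = -4, h′(0) = 0.

f: a_k = 0, -4, 8, -64/3, 64, -1024/5, …
g: a_k = 1, 2, -2, 4, -10, 28, …
f·g: L₀ = L_f ⊗_s L_g, ord ≤ 2·1.
Differentiate: ansatz ord ≤ ord L₀ ⇒ L.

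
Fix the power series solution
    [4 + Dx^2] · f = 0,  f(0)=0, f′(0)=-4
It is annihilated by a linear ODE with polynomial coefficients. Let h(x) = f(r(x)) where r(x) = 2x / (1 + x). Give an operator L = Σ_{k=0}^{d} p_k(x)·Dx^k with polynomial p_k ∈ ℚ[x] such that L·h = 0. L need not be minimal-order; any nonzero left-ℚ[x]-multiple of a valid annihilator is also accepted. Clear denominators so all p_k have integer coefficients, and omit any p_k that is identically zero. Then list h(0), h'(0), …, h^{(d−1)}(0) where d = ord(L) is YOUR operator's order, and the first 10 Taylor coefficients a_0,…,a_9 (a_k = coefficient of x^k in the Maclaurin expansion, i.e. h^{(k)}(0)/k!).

L = 16 + (2 + 6·x + 6·x^2 + 2·x^3)·Dx + (1 + 4·x + 6·x^2 + 4·x^3 + x^4)·Dx^2  (order 2).
h: a_k = 0, -8, 8, 40/3, -56, 1544/15, -120, 19688/315, 5032/45, -240824/567, …
ICs: h(0) = 0, h′(0) = -8.

f: a_k = 0, -4, 0, 8/3, 0, -8/15, 0, 16/315, 0, -8/2835, …
h₀=f(r): pull back L_f along r ⇒ L₀.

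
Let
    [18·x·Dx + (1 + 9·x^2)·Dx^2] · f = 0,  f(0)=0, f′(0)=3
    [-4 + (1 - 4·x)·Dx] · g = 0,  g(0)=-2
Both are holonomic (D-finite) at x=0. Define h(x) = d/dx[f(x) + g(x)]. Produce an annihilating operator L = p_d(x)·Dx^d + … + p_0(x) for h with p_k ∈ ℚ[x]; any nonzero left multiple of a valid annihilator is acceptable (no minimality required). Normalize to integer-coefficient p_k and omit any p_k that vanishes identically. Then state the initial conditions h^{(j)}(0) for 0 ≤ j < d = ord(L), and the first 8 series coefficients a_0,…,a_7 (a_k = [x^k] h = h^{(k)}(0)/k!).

f: a_k = 0, 3, 0, -9, 0, 243/5, 0, -2187/7, …
g: a_k = -2, -8, -32, -128, -512, -2048, -8192, -32768, …
Sum ⇒ L₀ = lclm(L_f,L_g) in ℚ(x)⟨Dx⟩.
h₀' ⇒ L via d/dx closure of L₀.
L = (72 - 1152·x - 1944·x^2) + (-57 + 72·x - 765·x^2 - 1944·x^3)·Dx + (4 - 7·x - 63·x^3 - 324·x^4)·Dx^2  (order 2).
h: a_k = -5, -64, -411, -2048, -9997, -49152, -231563, -1048576, …
ICs: h(0) = -5, h′(0) = -64.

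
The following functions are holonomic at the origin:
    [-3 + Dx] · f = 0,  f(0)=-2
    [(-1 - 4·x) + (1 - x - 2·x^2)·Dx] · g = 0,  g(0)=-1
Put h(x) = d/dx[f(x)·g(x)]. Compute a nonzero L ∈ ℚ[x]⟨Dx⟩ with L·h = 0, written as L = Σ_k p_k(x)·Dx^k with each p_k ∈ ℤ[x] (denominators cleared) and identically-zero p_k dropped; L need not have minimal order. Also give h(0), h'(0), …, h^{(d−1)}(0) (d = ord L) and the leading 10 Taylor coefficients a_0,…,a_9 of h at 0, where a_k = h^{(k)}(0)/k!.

L = (21 + 12·x - 39·x^2 - 12·x^3 + 36·x^4) + (-4 + 3·x + 15·x^2 - 4·x^3 - 12·x^4)·Dx  (order 1).
h: a_k = 8, 42, 138, 379, 954, 45879/20, 107071/20, 3426681/280, 2202813/80, 137066309/2240, …
ICs: h(0) = 8.

f: a_k = -2, -6, -9, -9, -27/4, -81/20, -81/40, -243/280, -729/2240, -243/2240, …
g: a_k = -1, -1, -3, -5, -11, -21, -43, -85, -171, -341, …
Sym-product of L_f,L_g gives L₀ (≤ ord 1).
Derive L from L₀ (diff closure).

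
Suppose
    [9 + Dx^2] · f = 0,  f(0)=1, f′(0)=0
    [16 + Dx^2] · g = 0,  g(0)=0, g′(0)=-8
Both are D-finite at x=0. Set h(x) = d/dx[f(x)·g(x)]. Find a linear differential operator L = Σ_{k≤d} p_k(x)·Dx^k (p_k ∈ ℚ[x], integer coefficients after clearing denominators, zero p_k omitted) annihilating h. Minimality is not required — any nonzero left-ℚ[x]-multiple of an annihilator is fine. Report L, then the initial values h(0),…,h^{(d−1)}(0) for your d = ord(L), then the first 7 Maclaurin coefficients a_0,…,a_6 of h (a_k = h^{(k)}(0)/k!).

L = 49 + 50·Dx^2 + Dx^4  (order 4).
h: a_k = -8, 0, 172, 0, -2101/3, 0, 102943/90, …
ICs: h(0) = -8, h′(0) = 0, h′′(0) = 344, h′′′(0) = 0.

f: a_k = 1, 0, -9/2, 0, 27/8, 0, -81/80, …
g: a_k = 0, -8, 0, 64/3, 0, -256/15, 0, …
Sym-product of L_f,L_g gives L₀ (≤ ord 4).
Differentiate: ansatz ord ≤ ord L₀ ⇒ L.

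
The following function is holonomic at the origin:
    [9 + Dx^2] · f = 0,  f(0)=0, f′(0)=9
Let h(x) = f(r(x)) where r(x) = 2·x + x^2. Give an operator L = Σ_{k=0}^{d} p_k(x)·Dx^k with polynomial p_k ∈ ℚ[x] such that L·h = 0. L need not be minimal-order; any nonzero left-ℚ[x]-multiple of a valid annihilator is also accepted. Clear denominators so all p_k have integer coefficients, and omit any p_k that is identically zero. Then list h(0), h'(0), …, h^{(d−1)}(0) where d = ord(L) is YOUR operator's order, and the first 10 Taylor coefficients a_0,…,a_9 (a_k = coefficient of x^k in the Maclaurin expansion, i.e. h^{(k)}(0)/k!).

f: a_k = 0, 9, 0, -27/2, 0, 243/40, 0, -729/560, 0, 729/4480, …
Substitute x→r, Dx→(1/r')Dx; clear ⇒ L₀.
L = (36 + 108·x + 108·x^2 + 36·x^3) - Dx + (1 + x)·Dx^2  (order 2).
h: a_k = 0, 18, 9, -108, -162, 567/5, 945/2, 11178/35, -1701/5, -102303/140, …
ICs: h(0) = 0, h′(0) = 18.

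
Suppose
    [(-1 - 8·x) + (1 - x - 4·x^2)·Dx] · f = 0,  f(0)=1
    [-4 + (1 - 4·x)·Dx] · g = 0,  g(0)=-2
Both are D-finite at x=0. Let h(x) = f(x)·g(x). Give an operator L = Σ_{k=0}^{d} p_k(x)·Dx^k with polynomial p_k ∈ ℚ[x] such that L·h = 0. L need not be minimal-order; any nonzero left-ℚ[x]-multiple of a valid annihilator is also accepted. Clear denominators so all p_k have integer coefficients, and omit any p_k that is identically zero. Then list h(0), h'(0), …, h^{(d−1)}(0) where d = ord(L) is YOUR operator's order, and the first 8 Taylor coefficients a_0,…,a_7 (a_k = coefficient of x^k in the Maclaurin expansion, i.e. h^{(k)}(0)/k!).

f: a_k = 1, 1, 5, 9, 29, 65, 181, 441, …
g: a_k = -2, -8, -32, -128, -512, -2048, -8192, -32768, …
Sym-product of L_f,L_g gives L₀ (≤ ord 1).
L = (-5 + 48·x^2) + (1 - 5·x + 16·x^3)·Dx  (order 1).
h: a_k = -2, -10, -50, -218, -930, -3850, -15762, -63930, …
ICs: h(0) = -2.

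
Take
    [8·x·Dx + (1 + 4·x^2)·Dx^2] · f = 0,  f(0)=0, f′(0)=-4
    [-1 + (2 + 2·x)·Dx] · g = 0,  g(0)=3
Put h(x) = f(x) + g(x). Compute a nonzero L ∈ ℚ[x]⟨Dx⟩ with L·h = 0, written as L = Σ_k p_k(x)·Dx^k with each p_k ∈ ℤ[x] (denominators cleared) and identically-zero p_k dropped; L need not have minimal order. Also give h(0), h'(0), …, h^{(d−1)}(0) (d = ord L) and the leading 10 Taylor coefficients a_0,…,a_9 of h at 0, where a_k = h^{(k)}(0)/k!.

f: a_k = 0, -4, 0, 16/3, 0, -64/5, 0, 256/7, 0, -1024/9, …
g: a_k = 3, 3/2, -3/8, 3/16, -15/128, 21/256, -63/1024, 99/2048, -1287/32768, 2145/65536, …
f+g: L₀ = lclm(L_f,L_g), ord ≤ 2+1.
L = (-16 - 40·x + 192·x^2 + 96·x^3)·Dx + (-35 - 64·x + 328·x^2 + 768·x^3 + 336·x^4)·Dx^2 + (-2 + 30·x + 48·x^2 + 144·x^3 + 224·x^4 + 96·x^5)·Dx^3  (order 3).
h: a_k = 3, -5/2, -3/8, 265/48, -15/128, -16279/1280, -63/1024, 524981/14336, -1287/32768, -67089559/589824, …
ICs: h(0) = 3, h′(0) = -5/2, h′′(0) = -3/4.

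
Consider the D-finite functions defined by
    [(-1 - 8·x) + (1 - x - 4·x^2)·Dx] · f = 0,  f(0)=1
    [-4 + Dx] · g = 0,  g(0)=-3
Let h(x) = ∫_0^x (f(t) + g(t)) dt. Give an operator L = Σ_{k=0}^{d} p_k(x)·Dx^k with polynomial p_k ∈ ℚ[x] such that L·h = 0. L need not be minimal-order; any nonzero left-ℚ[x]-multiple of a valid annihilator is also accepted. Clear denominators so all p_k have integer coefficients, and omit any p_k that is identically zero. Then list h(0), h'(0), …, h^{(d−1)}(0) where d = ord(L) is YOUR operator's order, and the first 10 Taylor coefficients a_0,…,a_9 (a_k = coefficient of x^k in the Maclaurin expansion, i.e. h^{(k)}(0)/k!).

L = (-24 + 16·x - 576·x^2 - 512·x^3)·Dx + (-6 + 56·x + 208·x^2 - 128·x^3 - 256·x^4)·Dx^2 + (3 - 15·x - 16·x^2 + 64·x^3 + 64·x^4)·Dx^3  (order 3).
h: a_k = 0, -2, -11/2, -19/3, -23/4, -3/5, 197/30, 2459/105, 45281/840, 121813/945, …
ICs: h(0) = 0, h′(0) = -2, h′′(0) = -11.

f: a_k = 1, 1, 5, 9, 29, 65, 181, 441, 1165, 2929, …
g: a_k = -3, -12, -24, -32, -32, -128/5, -256/15, -1024/105, -512/105, -2048/945, …
L₀ := lclm(L_f,L_g); ord L₀ ≤ 1+1.
h=∫₀ˣh₀: take L = L₀·Dx.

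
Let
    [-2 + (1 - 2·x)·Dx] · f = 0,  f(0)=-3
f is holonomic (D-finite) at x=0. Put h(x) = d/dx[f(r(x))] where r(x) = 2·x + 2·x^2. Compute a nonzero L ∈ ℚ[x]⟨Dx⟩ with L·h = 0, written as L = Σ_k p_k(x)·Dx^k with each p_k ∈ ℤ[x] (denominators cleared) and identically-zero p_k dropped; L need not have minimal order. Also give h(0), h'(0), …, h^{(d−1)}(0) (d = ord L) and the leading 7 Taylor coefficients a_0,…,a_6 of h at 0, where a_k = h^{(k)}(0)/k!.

L = (10 + 24·x + 24·x^2) + (-1 + 2·x + 12·x^2 + 8·x^3)·Dx  (order 1).
h: a_k = -12, -120, -864, -5568, -33600, -194688, -1096704, …
ICs: h(0) = -12.

f: a_k = -3, -6, -12, -24, -48, -96, -192, …
Substitute x→r, Dx→(1/r')Dx; clear ⇒ L₀.
h₀' ⇒ L via d/dx closure of L₀.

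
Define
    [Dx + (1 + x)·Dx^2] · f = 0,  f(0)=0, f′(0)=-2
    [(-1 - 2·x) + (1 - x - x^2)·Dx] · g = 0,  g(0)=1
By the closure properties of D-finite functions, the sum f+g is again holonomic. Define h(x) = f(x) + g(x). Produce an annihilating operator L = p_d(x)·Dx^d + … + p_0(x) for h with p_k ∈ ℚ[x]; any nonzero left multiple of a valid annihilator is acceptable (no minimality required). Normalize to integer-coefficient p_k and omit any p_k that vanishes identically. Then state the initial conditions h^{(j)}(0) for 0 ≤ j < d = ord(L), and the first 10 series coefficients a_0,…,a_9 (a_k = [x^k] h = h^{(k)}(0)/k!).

L = (-26 - 70·x - 76·x^2 - 36·x^3 - 12·x^4)·Dx + (-16 - 84·x - 160·x^2 - 144·x^3 - 74·x^4 - 20·x^5)·Dx^2 + (5 + 11·x - x^2 - 23·x^3 - 29·x^4 - 17·x^5 - 4·x^6)·Dx^3  (order 3).
h: a_k = 1, -1, 3, 7/3, 11/2, 38/5, 40/3, 145/7, 137/4, 493/9, …
ICs: h(0) = 1, h′(0) = -1, h′′(0) = 6.

f: a_k = 0, -2, 1, -2/3, 1/2, -2/5, 1/3, -2/7, 1/4, -2/9, …
g: a_k = 1, 1, 2, 3, 5, 8, 13, 21, 34, 55, …
Sum ⇒ L₀ = lclm(L_f,L_g) in ℚ(x)⟨Dx⟩.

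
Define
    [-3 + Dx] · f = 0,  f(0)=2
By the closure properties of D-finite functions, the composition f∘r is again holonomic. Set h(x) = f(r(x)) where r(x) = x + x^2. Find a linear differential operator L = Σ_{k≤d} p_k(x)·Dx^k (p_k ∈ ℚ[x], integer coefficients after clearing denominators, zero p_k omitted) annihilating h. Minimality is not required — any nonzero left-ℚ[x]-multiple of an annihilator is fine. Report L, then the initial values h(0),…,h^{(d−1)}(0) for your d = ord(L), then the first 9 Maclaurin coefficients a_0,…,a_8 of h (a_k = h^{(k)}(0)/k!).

L = (-3 - 6·x) + Dx  (order 1).
h: a_k = 2, 6, 15, 27, 171/4, 1161/20, 2871/40, 4509/56, 188217/2240, …
ICs: h(0) = 2.

f: a_k = 2, 6, 9, 9, 27/4, 81/20, 81/40, 243/280, 729/2240, …
L₀ from L_f via x↦r, Dx↦r'^{-1}Dx.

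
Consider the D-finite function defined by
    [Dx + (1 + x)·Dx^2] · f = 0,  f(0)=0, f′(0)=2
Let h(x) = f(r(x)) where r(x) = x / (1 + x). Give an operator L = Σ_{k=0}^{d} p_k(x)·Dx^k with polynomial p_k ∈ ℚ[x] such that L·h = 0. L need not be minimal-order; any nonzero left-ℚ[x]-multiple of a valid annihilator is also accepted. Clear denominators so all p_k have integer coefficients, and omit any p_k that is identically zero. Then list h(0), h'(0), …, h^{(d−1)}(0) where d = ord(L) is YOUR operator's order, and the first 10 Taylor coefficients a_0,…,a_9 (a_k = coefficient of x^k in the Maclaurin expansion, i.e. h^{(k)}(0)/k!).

f: a_k = 0, 2, -1, 2/3, -1/2, 2/5, -1/3, 2/7, -1/4, 2/9, …
Substitute x→r, Dx→(1/r')Dx; clear ⇒ L₀.
L = (3 + 4·x)·Dx + (1 + 3·x + 2·x^2)·Dx^2  (order 2).
h: a_k = 0, 2, -3, 14/3, -15/2, 62/5, -21, 254/7, -255/4, 1022/9, …
ICs: h(0) = 0, h′(0) = 2.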